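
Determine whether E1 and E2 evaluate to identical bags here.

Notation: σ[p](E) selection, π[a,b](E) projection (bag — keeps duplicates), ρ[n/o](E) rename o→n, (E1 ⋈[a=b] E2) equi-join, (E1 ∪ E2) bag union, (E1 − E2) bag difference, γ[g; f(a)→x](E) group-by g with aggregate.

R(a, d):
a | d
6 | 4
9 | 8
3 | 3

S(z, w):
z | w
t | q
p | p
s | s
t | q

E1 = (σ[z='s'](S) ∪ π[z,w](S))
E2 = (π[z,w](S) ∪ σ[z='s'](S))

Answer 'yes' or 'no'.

E1 stepwise |·|:
  S → 4
  σ[z='s'](S) → 1
  S → 4
  π[z,w](S) → 4
  (σ[z='s'](S) ∪ π[z,w](S)) → 5
E2 stepwise |·|:
  S → 4
  π[z,w](S) → 4
  S → 4
  σ[z='s'](S) → 1
  (π[z,w](S) ∪ σ[z='s'](S)) → 5

E1 and E2 produce the same multiset:
z | w
p | p
s | s
s | s
t | q
t | q

yes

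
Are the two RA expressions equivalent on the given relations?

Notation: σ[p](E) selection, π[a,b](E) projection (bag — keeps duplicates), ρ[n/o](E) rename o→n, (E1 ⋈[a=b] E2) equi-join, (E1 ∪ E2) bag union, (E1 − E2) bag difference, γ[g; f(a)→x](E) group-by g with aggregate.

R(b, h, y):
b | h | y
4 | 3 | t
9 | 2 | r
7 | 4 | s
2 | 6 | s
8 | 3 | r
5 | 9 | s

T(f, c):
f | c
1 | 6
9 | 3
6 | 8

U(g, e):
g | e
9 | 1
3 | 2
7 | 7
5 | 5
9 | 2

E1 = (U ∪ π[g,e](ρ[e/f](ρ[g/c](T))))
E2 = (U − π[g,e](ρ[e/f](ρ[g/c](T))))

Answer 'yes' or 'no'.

E1 row counts bottom-up:
  U → 5
  T → 3
  ρ[g/c](T) → 3
  ρ[e/f](ρ[g/c](T)) → 3
  π[g,e](ρ[e/f](ρ[g/c](T))) → 3
  (U ∪ π[g,e](ρ[e/f](ρ[g/c](T)))) → 8
E2 row counts bottom-up:
  U → 5
  T → 3
  ρ[g/c](T) → 3
  ρ[e/f](ρ[g/c](T)) → 3
  π[g,e](ρ[e/f](ρ[g/c](T))) → 3
  (U − π[g,e](ρ[e/f](ρ[g/c](T)))) → 5

E1 result:
g | e
3 | 2
3 | 9
5 | 5
6 | 1
7 | 7
8 | 6
9 | 1
9 | 2
E2 result:
g | e
3 | 2
5 | 5
7 | 7
9 | 1
9 | 2
Witness: (6, 1) appears 1× in E1 but 0× in E2.

no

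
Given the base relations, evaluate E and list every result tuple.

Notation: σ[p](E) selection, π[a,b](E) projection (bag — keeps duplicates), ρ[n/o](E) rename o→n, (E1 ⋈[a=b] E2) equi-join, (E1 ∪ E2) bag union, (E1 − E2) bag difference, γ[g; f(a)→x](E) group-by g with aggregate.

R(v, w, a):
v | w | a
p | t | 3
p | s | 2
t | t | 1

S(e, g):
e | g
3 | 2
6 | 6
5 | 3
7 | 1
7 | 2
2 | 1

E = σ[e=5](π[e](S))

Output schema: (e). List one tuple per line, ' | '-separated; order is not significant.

Stepwise |·|:
  S → 6
  π[e](S) → 6
  σ[e=5](π[e](S)) → 1

== RESULT ==
e
5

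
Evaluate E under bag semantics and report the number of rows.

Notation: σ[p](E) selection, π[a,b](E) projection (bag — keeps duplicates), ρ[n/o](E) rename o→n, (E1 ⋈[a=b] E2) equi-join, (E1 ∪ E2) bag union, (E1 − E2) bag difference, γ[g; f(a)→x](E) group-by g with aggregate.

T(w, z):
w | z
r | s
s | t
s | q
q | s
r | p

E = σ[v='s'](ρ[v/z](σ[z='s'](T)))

Subexpression sizes:
  T → 5
  σ[z='s'](T) → 2
  ρ[v/z](σ[z='s'](T)) → 2
  σ[v='s'](ρ[v/z](σ[z='s'](T))) → 2

|E| = 2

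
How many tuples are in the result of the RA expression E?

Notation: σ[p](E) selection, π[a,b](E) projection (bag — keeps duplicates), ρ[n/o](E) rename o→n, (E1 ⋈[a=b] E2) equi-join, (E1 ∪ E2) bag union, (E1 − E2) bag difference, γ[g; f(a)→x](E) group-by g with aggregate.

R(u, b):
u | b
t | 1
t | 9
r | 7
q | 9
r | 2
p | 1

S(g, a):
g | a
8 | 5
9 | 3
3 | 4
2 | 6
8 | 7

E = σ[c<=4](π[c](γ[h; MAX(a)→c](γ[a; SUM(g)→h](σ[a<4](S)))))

Row counts bottom-up:
  S → 5
  σ[a<4](S) → 1
  γ[a; SUM(g)→h](σ[a<4](S)) → 1
  γ[h; MAX(a)→c](γ[a; SUM(g)→h](σ[a<4](S))) → 1
  π[c](γ[h; MAX(a)→c](γ[a; SUM(g)→h](σ[a<4](S)))) → 1
  σ[c<=4](π[c](γ[h; MAX(a)→c](γ[a; SUM(g)→h](σ[a<4](S))))) → 1

|E| = 1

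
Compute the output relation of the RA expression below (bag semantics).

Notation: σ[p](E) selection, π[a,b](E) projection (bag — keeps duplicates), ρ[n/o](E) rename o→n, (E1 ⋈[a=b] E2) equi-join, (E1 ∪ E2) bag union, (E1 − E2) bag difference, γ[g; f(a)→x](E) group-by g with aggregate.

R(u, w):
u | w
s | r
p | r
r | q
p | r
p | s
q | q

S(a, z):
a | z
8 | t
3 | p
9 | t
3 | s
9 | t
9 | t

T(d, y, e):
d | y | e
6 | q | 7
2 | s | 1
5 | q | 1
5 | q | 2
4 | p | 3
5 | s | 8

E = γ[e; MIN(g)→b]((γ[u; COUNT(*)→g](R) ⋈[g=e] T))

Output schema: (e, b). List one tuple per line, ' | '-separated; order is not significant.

Subexpression sizes:
  R → 6
  γ[u; COUNT(*)→g](R) → 4
  T → 6
  (γ[u; COUNT(*)→g](R) ⋈[g=e] T) → 7
  γ[e; MIN(g)→b]((γ[u; COUNT(*)→g](R) ⋈[g=e] T)) → 2

== RESULT ==
e | b
1 | 1
3 | 3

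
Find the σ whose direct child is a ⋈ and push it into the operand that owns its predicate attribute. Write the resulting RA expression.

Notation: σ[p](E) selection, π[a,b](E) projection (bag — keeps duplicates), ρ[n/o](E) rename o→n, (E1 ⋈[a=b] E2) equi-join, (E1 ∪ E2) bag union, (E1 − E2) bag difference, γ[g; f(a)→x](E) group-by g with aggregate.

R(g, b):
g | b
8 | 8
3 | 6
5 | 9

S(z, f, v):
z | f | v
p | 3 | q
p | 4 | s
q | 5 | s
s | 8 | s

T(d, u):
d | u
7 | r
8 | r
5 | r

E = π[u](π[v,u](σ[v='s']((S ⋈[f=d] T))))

σ filters on v, owned by the left side.
E' = π[u](π[v,u]((σ[v='s'](S) ⋈[f=d] T)))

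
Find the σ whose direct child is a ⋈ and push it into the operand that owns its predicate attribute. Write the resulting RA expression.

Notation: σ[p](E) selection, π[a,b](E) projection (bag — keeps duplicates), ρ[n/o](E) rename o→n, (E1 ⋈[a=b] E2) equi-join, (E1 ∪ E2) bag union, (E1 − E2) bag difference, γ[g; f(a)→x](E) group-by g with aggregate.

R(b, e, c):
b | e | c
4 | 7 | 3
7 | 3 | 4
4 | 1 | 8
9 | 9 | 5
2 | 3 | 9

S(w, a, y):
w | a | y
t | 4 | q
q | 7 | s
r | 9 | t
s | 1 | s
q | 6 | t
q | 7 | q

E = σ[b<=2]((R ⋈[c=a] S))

σ filters on b, owned by the left side.
E' = (σ[b<=2](R) ⋈[c=a] S)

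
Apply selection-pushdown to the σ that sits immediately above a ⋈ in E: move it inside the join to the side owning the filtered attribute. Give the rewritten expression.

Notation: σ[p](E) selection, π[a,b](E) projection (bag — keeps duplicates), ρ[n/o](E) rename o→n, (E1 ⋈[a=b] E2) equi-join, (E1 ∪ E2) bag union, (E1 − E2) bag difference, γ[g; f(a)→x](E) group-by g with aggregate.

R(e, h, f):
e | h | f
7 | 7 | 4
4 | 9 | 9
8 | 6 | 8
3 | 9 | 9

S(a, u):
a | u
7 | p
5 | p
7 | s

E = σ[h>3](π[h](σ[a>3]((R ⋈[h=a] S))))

σ filters on a, owned by the right side.
E' = σ[h>3](π[h]((R ⋈[h=a] σ[a>3](S))))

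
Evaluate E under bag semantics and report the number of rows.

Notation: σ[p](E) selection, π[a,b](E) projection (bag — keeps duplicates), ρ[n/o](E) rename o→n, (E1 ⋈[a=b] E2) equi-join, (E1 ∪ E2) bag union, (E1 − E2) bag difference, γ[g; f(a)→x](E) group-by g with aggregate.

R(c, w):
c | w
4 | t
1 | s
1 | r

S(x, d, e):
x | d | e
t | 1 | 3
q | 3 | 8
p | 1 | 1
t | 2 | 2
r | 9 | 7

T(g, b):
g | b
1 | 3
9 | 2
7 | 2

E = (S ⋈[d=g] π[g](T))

Row counts bottom-up:
  S → 5
  T → 3
  π[g](T) → 3
  (S ⋈[d=g] π[g](T)) → 3

|E| = 3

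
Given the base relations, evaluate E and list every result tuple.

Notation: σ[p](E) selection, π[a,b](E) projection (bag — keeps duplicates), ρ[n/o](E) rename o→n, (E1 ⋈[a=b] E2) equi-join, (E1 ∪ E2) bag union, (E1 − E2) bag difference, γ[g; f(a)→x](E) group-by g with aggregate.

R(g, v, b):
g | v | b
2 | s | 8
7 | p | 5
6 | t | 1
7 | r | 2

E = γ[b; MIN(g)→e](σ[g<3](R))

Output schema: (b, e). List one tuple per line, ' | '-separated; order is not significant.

Per-node cardinality:
  R → 4
  σ[g<3](R) → 1
  γ[b; MIN(g)→e](σ[g<3](R)) → 1

== RESULT ==
b | e
8 | 2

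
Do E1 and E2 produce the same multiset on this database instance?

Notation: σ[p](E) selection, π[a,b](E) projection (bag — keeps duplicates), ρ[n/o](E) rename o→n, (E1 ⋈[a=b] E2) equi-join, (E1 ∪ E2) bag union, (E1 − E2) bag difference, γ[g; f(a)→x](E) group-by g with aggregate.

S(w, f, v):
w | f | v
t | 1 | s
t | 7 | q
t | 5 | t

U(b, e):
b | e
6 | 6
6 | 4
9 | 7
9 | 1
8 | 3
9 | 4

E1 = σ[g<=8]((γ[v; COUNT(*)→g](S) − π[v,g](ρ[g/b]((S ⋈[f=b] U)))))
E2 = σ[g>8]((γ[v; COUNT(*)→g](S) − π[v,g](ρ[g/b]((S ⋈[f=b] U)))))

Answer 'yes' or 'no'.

E1 subexpression sizes:
  S → 3
  γ[v; COUNT(*)→g](S) → 3
  S → 3
  U → 6
  (S ⋈[f=b] U) → 0
  ρ[g/b]((S ⋈[f=b] U)) → 0
  π[v,g](ρ[g/b]((S ⋈[f=b] U))) → 0
  (γ[v; COUNT(*)→g](S) − π[v,g](ρ[g/b]((S ⋈[f=b] U)))) → 3
  σ[g<=8]((γ[v; COUNT(*)→g](S) − π[v,g](ρ[g/b]((S ⋈[f=b] U))))) → 3
E2 subexpression sizes:
  S → 3
  γ[v; COUNT(*)→g](S) → 3
  S → 3
  U → 6
  (S ⋈[f=b] U) → 0
  ρ[g/b]((S ⋈[f=b] U)) → 0
  π[v,g](ρ[g/b]((S ⋈[f=b] U))) → 0
  (γ[v; COUNT(*)→g](S) − π[v,g](ρ[g/b]((S ⋈[f=b] U)))) → 3
  σ[g>8]((γ[v; COUNT(*)→g](S) − π[v,g](ρ[g/b]((S ⋈[f=b] U))))) → 0

E1 result:
v | g
q | 1
s | 1
t | 1
E2 result:
v | g
(0 rows)
Witness: ('s', 1) appears 1× in E1 but 0× in E2.

no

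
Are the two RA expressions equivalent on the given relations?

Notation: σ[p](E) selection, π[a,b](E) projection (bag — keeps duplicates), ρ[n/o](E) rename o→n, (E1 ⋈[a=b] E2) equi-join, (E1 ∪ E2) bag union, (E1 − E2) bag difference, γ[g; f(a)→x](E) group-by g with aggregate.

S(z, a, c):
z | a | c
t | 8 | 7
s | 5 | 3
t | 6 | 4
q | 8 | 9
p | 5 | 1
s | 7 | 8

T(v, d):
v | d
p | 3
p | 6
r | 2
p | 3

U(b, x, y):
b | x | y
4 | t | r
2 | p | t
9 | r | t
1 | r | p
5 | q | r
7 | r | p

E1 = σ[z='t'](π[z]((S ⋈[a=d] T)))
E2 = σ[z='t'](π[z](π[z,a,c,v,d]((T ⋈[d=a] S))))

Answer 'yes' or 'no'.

E1 subexpression sizes:
  S → 6
  T → 4
  (S ⋈[a=d] T) → 1
  π[z]((S ⋈[a=d] T)) → 1
  σ[z='t'](π[z]((S ⋈[a=d] T))) → 1
E2 subexpression sizes:
  T → 4
  S → 6
  (T ⋈[d=a] S) → 1
  π[z,a,c,v,d]((T ⋈[d=a] S)) → 1
  π[z](π[z,a,c,v,d]((T ⋈[d=a] S))) → 1
  σ[z='t'](π[z](π[z,a,c,v,d]((T ⋈[d=a] S)))) → 1

E1 and E2 produce the same multiset:
z
t

yes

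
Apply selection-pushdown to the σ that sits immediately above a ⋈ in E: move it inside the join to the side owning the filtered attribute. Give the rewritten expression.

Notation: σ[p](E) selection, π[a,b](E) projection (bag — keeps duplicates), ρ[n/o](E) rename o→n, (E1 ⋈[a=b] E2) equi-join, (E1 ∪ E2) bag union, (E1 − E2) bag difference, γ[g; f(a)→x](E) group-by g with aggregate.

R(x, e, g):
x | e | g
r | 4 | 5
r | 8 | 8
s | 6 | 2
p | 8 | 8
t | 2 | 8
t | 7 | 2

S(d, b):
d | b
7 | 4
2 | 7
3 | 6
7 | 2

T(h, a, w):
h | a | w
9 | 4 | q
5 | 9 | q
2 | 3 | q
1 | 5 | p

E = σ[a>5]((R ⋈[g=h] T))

σ filters on a, owned by the right side.
E' = (R ⋈[g=h] σ[a>5](T))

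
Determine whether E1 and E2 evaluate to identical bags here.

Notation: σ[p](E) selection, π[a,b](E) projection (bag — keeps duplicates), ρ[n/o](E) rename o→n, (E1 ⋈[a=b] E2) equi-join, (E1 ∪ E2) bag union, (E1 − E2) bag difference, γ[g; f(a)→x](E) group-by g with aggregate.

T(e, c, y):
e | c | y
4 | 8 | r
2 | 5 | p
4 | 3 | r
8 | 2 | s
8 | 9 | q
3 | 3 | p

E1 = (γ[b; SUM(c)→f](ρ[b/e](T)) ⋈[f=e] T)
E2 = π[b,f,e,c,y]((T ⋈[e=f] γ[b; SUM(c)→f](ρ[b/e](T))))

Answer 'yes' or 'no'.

E1 subexpression sizes:
  T → 6
  ρ[b/e](T) → 6
  γ[b; SUM(c)→f](ρ[b/e](T)) → 4
  T → 6
  (γ[b; SUM(c)→f](ρ[b/e](T)) ⋈[f=e] T) → 1
E2 subexpression sizes:
  T → 6
  T → 6
  ρ[b/e](T) → 6
  γ[b; SUM(c)→f](ρ[b/e](T)) → 4
  (T ⋈[e=f] γ[b; SUM(c)→f](ρ[b/e](T))) → 1
  π[b,f,e,c,y]((T ⋈[e=f] γ[b; SUM(c)→f](ρ[b/e](T)))) → 1

E1 and E2 produce the same multiset:
b | f | e | c | y
3 | 3 | 3 | 3 | p

yes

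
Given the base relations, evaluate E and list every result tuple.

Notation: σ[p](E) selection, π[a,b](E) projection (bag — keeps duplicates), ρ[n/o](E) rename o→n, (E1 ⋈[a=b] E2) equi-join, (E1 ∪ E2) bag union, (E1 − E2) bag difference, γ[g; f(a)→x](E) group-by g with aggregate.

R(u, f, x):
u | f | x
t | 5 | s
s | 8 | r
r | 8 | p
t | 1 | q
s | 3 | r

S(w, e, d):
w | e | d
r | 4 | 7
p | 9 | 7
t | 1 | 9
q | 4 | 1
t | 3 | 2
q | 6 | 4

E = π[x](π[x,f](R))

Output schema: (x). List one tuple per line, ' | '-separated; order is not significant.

Subexpression sizes:
  R → 5
  π[x,f](R) → 5
  π[x](π[x,f](R)) → 5

== RESULT ==
x
p
q
r
r
s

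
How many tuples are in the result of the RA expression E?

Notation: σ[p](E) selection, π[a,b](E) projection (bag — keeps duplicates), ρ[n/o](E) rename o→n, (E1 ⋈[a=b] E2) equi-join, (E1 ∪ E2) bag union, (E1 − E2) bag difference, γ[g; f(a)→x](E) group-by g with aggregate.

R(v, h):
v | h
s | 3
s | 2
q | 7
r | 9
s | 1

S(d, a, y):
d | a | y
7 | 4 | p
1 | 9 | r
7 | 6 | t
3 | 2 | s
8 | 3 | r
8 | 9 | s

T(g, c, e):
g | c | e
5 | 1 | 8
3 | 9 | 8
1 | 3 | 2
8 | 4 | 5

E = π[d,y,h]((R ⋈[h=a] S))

Stepwise |·|:
  R → 5
  S → 6
  (R ⋈[h=a] S) → 4
  π[d,y,h]((R ⋈[h=a] S)) → 4

|E| = 4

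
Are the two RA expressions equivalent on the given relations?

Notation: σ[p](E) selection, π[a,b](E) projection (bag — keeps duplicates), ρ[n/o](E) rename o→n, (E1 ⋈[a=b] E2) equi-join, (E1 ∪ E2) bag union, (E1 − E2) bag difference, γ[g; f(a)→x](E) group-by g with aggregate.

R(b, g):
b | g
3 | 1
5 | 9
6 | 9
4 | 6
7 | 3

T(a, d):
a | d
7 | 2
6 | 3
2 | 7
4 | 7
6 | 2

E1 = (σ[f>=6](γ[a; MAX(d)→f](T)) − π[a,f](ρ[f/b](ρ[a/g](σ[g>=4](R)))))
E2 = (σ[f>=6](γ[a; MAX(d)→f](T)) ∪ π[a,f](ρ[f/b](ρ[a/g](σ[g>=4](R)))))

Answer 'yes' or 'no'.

E1 stepwise |·|:
  T → 5
  γ[a; MAX(d)→f](T) → 4
  σ[f>=6](γ[a; MAX(d)→f](T)) → 2
  R → 5
  σ[g>=4](R) → 3
  ρ[a/g](σ[g>=4](R)) → 3
  ρ[f/b](ρ[a/g](σ[g>=4](R))) → 3
  π[a,f](ρ[f/b](ρ[a/g](σ[g>=4](R)))) → 3
  (σ[f>=6](γ[a; MAX(d)→f](T)) − π[a,f](ρ[f/b](ρ[a/g](σ[g>=4](R))))) → 2
E2 stepwise |·|:
  T → 5
  γ[a; MAX(d)→f](T) → 4
  σ[f>=6](γ[a; MAX(d)→f](T)) → 2
  R → 5
  σ[g>=4](R) → 3
  ρ[a/g](σ[g>=4](R)) → 3
  ρ[f/b](ρ[a/g](σ[g>=4](R))) → 3
  π[a,f](ρ[f/b](ρ[a/g](σ[g>=4](R)))) → 3
  (σ[f>=6](γ[a; MAX(d)→f](T)) ∪ π[a,f](ρ[f/b](ρ[a/g](σ[g>=4](R))))) → 5

E1 result:
a | f
2 | 7
4 | 7
E2 result:
a | f
2 | 7
4 | 7
6 | 4
9 | 5
9 | 6
Witness: (9, 5) appears 0× in E1 but 1× in E2.

no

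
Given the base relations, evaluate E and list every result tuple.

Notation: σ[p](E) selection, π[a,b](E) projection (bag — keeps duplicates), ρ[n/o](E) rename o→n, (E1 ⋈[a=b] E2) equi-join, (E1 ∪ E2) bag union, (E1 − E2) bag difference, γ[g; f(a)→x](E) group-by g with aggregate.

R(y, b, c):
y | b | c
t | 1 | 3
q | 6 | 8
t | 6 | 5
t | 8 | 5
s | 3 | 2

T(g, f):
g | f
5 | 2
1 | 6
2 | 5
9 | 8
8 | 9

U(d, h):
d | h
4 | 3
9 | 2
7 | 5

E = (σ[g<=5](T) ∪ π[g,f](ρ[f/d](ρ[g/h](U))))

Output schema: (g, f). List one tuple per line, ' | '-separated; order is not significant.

Per-node cardinality:
  T → 5
  σ[g<=5](T) → 3
  U → 3
  ρ[g/h](U) → 3
  ρ[f/d](ρ[g/h](U)) → 3
  π[g,f](ρ[f/d](ρ[g/h](U))) → 3
  (σ[g<=5](T) ∪ π[g,f](ρ[f/d](ρ[g/h](U)))) → 6

== RESULT ==
g | f
1 | 6
2 | 5
2 | 9
3 | 4
5 | 2
5 | 7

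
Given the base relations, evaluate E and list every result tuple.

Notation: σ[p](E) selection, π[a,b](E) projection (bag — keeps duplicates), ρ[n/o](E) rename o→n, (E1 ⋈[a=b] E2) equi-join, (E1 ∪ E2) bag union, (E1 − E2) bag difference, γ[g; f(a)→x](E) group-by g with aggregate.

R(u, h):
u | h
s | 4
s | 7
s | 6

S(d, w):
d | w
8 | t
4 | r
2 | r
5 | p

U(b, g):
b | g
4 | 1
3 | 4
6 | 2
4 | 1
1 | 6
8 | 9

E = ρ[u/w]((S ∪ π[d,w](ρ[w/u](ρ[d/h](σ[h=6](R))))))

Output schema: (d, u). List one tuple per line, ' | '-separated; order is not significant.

Per-node cardinality:
  S → 4
  R → 3
  σ[h=6](R) → 1
  ρ[d/h](σ[h=6](R)) → 1
  ρ[w/u](ρ[d/h](σ[h=6](R))) → 1
  π[d,w](ρ[w/u](ρ[d/h](σ[h=6](R)))) → 1
  (S ∪ π[d,w](ρ[w/u](ρ[d/h](σ[h=6](R))))) → 5
  ρ[u/w]((S ∪ π[d,w](ρ[w/u](ρ[d/h](σ[h=6](R)))))) → 5

== RESULT ==
d | u
2 | r
4 | r
5 | p
6 | s
8 | t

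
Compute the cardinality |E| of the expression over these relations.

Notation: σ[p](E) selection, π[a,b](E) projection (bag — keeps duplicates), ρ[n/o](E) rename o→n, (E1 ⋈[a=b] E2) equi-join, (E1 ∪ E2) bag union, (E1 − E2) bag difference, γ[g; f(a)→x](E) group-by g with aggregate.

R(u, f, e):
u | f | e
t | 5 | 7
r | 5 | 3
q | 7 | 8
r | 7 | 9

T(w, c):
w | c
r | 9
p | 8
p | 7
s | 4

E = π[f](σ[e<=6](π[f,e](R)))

Stepwise |·|:
  R → 4
  π[f,e](R) → 4
  σ[e<=6](π[f,e](R)) → 1
  π[f](σ[e<=6](π[f,e](R))) → 1

|E| = 1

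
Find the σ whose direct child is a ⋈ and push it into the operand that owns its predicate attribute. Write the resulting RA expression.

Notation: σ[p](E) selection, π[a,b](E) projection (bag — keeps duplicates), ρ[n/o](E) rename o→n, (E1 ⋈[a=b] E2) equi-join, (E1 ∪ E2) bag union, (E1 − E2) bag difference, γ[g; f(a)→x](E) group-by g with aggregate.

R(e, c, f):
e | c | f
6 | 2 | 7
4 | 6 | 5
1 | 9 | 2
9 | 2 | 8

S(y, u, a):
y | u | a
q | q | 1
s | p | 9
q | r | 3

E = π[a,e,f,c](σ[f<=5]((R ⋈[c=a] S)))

σ filters on f, owned by the left side.
E' = π[a,e,f,c]((σ[f<=5](R) ⋈[c=a] S))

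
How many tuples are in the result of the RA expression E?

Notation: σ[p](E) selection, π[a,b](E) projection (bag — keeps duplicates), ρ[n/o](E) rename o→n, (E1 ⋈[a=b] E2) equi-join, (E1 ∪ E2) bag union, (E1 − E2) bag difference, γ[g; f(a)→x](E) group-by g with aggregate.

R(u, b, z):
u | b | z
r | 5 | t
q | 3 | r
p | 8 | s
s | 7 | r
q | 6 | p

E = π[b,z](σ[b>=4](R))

Row counts bottom-up:
  R → 5
  σ[b>=4](R) → 4
  π[b,z](σ[b>=4](R)) → 4

|E| = 4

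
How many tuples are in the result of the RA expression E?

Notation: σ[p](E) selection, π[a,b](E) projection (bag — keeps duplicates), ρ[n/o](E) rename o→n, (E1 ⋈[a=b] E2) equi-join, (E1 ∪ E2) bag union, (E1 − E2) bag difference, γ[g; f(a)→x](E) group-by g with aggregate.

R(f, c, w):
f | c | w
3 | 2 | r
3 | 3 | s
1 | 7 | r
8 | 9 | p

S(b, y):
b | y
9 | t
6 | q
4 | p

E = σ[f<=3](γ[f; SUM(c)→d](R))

Stepwise |·|:
  R → 4
  γ[f; SUM(c)→d](R) → 3
  σ[f<=3](γ[f; SUM(c)→d](R)) → 2

|E| = 2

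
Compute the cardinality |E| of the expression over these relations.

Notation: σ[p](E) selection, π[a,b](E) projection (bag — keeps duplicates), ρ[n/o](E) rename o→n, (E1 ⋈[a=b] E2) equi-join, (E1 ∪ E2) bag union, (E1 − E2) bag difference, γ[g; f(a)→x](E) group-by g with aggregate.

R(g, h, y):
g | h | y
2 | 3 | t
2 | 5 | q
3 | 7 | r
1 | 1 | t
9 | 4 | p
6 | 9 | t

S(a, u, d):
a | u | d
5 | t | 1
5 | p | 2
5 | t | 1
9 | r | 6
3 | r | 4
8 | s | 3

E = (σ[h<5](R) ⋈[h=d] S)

Row counts bottom-up:
  R → 6
  σ[h<5](R) → 3
  S → 6
  (σ[h<5](R) ⋈[h=d] S) → 4

|E| = 4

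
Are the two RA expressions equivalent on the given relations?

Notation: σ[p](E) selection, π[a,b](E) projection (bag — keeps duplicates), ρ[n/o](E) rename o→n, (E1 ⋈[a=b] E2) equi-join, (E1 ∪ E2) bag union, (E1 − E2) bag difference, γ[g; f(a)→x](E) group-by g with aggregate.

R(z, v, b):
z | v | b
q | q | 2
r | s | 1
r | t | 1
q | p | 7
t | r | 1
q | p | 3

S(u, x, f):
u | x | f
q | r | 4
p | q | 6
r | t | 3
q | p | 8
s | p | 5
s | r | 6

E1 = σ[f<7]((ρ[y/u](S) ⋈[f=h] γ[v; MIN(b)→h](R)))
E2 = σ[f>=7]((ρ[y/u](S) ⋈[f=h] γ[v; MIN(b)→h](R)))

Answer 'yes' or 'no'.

E1 stepwise |·|:
  S → 6
  ρ[y/u](S) → 6
  R → 6
  γ[v; MIN(b)→h](R) → 5
  (ρ[y/u](S) ⋈[f=h] γ[v; MIN(b)→h](R)) → 1
  σ[f<7]((ρ[y/u](S) ⋈[f=h] γ[v; MIN(b)→h](R))) → 1
E2 stepwise |·|:
  S → 6
  ρ[y/u](S) → 6
  R → 6
  γ[v; MIN(b)→h](R) → 5
  (ρ[y/u](S) ⋈[f=h] γ[v; MIN(b)→h](R)) → 1
  σ[f>=7]((ρ[y/u](S) ⋈[f=h] γ[v; MIN(b)→h](R))) → 0

E1 result:
y | x | f | v | h
r | t | 3 | p | 3
E2 result:
y | x | f | v | h
(0 rows)
Witness: ('r', 't', 3, 'p', 3) appears 1× in E1 but 0× in E2.

no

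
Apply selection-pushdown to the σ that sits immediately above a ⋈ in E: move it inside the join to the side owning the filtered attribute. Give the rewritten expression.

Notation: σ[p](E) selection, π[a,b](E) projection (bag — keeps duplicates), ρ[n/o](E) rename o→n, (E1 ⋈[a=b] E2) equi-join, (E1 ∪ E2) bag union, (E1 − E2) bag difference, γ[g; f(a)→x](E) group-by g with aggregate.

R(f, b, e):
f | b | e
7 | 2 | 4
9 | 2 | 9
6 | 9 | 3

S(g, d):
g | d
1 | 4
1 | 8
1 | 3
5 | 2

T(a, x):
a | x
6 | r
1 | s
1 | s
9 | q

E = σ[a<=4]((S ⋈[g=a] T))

σ filters on a, owned by the right side.
E' = (S ⋈[g=a] σ[a<=4](T))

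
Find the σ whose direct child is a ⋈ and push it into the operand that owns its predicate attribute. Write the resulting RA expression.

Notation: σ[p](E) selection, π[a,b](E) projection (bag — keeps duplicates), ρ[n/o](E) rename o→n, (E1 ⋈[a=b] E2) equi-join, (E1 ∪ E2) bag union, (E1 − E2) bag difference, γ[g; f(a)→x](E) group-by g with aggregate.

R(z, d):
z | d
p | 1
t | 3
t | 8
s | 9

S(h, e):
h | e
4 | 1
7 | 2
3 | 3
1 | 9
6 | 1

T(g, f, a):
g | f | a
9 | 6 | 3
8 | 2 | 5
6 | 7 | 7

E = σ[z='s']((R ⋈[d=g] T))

σ filters on z, owned by the left side.
E' = (σ[z='s'](R) ⋈[d=g] T)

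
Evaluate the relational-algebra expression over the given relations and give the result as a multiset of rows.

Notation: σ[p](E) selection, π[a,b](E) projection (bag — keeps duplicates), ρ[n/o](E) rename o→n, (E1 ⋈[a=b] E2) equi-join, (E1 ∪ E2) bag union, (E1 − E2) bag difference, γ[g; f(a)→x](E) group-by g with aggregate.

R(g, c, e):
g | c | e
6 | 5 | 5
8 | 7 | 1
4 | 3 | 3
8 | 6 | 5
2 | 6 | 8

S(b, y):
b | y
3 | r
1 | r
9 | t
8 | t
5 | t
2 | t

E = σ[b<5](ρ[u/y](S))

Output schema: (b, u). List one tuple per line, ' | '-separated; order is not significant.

Per-node cardinality:
  S → 6
  ρ[u/y](S) → 6
  σ[b<5](ρ[u/y](S)) → 3

== RESULT ==
b | u
1 | r
2 | t
3 | r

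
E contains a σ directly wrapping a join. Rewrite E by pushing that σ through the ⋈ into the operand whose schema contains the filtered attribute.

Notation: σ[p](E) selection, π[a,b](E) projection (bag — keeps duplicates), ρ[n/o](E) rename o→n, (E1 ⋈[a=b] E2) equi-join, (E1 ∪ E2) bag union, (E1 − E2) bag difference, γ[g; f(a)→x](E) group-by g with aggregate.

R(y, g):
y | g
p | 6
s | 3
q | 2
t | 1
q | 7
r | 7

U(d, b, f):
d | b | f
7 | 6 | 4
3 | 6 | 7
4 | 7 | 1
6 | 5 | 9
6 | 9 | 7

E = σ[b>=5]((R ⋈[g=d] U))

σ filters on b, owned by the right side.
E' = (R ⋈[g=d] σ[b>=5](U))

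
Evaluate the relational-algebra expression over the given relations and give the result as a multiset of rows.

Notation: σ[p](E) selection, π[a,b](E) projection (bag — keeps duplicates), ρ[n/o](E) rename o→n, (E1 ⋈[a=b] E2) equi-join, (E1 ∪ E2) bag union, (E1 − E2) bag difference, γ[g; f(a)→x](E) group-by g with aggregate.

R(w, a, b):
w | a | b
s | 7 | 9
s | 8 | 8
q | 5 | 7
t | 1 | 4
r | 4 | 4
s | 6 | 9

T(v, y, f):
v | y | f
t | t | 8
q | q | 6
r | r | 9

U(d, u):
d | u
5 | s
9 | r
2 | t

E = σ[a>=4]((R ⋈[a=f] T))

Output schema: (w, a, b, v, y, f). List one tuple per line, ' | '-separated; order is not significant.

Per-node cardinality:
  R → 6
  T → 3
  (R ⋈[a=f] T) → 2
  σ[a>=4]((R ⋈[a=f] T)) → 2

== RESULT ==
w | a | b | v | y | f
s | 6 | 9 | q | q | 6
s | 8 | 8 | t | t | 8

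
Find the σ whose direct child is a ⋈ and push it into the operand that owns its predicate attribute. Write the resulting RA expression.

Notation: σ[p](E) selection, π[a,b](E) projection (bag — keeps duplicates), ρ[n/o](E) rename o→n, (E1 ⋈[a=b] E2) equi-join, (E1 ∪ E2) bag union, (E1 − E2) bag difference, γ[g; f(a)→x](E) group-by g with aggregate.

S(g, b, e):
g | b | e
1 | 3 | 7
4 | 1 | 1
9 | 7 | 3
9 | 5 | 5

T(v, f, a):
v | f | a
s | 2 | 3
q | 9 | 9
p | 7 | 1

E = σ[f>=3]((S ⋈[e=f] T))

σ filters on f, owned by the right side.
E' = (S ⋈[e=f] σ[f>=3](T))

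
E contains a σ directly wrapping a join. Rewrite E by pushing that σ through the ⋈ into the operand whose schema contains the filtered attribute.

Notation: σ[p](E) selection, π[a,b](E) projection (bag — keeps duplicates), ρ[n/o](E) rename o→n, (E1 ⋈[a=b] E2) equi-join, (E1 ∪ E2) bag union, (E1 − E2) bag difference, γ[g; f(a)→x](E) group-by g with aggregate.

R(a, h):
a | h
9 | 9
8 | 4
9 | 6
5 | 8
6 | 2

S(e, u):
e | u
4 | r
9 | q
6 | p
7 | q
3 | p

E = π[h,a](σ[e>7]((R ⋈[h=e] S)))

σ filters on e, owned by the right side.
E' = π[h,a]((R ⋈[h=e] σ[e>7](S)))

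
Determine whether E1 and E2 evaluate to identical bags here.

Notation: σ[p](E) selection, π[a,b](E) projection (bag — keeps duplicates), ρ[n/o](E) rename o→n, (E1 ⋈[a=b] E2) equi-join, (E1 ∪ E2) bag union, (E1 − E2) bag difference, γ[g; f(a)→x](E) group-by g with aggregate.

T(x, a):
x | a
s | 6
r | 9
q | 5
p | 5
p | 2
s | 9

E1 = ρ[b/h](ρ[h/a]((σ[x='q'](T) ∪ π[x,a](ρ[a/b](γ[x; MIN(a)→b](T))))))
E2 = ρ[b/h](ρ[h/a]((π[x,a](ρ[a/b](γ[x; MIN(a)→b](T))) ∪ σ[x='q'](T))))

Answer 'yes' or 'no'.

E1 per-node cardinality:
  T → 6
  σ[x='q'](T) → 1
  T → 6
  γ[x; MIN(a)→b](T) → 4
  ρ[a/b](γ[x; MIN(a)→b](T)) → 4
  π[x,a](ρ[a/b](γ[x; MIN(a)→b](T))) → 4
  (σ[x='q'](T) ∪ π[x,a](ρ[a/b](γ[x; MIN(a)→b](T)))) → 5
  ρ[h/a]((σ[x='q'](T) ∪ π[x,a](ρ[a/b](γ[x; MIN(a)→b](T))))) → 5
  ρ[b/h](ρ[h/a]((σ[x='q'](T) ∪ π[x,a](ρ[a/b](γ[x; MIN(a)→b](T)))))) → 5
E2 per-node cardinality:
  T → 6
  γ[x; MIN(a)→b](T) → 4
  ρ[a/b](γ[x; MIN(a)→b](T)) → 4
  π[x,a](ρ[a/b](γ[x; MIN(a)→b](T))) → 4
  T → 6
  σ[x='q'](T) → 1
  (π[x,a](ρ[a/b](γ[x; MIN(a)→b](T))) ∪ σ[x='q'](T)) → 5
  ρ[h/a]((π[x,a](ρ[a/b](γ[x; MIN(a)→b](T))) ∪ σ[x='q'](T))) → 5
  ρ[b/h](ρ[h/a]((π[x,a](ρ[a/b](γ[x; MIN(a)→b](T))) ∪ σ[x='q'](T)))) → 5

E1 and E2 produce the same multiset:
x | b
p | 2
q | 5
q | 5
r | 9
s | 6

yes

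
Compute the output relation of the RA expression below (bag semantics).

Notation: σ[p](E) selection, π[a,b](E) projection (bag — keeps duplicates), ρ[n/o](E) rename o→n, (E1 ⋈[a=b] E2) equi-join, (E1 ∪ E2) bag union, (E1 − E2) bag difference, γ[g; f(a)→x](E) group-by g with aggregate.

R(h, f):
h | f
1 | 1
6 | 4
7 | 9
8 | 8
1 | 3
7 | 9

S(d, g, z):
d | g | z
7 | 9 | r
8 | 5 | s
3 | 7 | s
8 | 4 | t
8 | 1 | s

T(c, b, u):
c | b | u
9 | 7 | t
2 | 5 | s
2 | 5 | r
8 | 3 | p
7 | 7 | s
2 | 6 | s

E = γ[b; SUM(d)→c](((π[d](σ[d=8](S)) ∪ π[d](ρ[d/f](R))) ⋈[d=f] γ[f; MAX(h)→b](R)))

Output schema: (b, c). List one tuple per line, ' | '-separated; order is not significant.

Stepwise |·|:
  S → 5
  σ[d=8](S) → 3
  π[d](σ[d=8](S)) → 3
  R → 6
  ρ[d/f](R) → 6
  π[d](ρ[d/f](R)) → 6
  (π[d](σ[d=8](S)) ∪ π[d](ρ[d/f](R))) → 9
  R → 6
  γ[f; MAX(h)→b](R) → 5
  ((π[d](σ[d=8](S)) ∪ π[d](ρ[d/f](R))) ⋈[d=f] γ[f; MAX(h)→b](R)) → 9
  γ[b; SUM(d)→c](((π[d](σ[d=8](S)) ∪ π[d](ρ[d/f](R))) ⋈[d=f] γ[f; MAX(h)→b](R))) → 4

== RESULT ==
b | c
1 | 4
6 | 4
7 | 18
8 | 32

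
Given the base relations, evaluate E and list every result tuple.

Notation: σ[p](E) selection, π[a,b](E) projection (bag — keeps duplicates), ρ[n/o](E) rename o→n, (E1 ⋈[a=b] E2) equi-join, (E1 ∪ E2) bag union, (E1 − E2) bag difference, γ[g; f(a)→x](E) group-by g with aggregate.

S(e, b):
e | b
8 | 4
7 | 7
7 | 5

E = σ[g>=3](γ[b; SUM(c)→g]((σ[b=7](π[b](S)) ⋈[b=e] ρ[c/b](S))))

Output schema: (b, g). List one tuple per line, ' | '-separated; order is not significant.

Subexpression sizes:
  S → 3
  π[b](S) → 3
  σ[b=7](π[b](S)) → 1
  S → 3
  ρ[c/b](S) → 3
  (σ[b=7](π[b](S)) ⋈[b=e] ρ[c/b](S)) → 2
  γ[b; SUM(c)→g]((σ[b=7](π[b](S)) ⋈[b=e] ρ[c/b](S))) → 1
  σ[g>=3](γ[b; SUM(c)→g]((σ[b=7](π[b](S)) ⋈[b=e] ρ[c/b](S)))) → 1

== RESULT ==
b | g
7 | 12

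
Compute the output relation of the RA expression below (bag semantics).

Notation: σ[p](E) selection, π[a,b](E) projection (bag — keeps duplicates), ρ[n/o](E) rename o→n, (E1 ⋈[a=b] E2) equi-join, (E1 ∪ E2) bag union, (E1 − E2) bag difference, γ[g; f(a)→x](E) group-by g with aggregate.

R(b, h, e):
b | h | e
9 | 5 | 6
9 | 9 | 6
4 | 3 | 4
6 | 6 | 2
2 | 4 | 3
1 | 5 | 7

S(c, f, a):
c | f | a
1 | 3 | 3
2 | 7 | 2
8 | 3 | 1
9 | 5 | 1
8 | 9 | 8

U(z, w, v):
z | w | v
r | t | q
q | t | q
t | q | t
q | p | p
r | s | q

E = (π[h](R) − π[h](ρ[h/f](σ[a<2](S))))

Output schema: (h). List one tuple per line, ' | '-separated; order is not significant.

Row counts bottom-up:
  R → 6
  π[h](R) → 6
  S → 5
  σ[a<2](S) → 2
  ρ[h/f](σ[a<2](S)) → 2
  π[h](ρ[h/f](σ[a<2](S))) → 2
  (π[h](R) − π[h](ρ[h/f](σ[a<2](S)))) → 4

== RESULT ==
h
4
5
6
9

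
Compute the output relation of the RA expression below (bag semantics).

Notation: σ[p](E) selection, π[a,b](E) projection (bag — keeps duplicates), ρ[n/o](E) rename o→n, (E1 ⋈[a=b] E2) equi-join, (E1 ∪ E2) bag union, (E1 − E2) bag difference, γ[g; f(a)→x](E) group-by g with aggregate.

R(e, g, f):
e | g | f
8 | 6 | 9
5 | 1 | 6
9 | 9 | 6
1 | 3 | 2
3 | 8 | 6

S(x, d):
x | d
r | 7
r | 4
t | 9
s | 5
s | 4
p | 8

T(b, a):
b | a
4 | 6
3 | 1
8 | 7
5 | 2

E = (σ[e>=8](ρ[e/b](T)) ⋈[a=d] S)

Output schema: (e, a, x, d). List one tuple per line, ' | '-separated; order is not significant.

Stepwise |·|:
  T → 4
  ρ[e/b](T) → 4
  σ[e>=8](ρ[e/b](T)) → 1
  S → 6
  (σ[e>=8](ρ[e/b](T)) ⋈[a=d] S) → 1

== RESULT ==
e | a | x | d
8 | 7 | r | 7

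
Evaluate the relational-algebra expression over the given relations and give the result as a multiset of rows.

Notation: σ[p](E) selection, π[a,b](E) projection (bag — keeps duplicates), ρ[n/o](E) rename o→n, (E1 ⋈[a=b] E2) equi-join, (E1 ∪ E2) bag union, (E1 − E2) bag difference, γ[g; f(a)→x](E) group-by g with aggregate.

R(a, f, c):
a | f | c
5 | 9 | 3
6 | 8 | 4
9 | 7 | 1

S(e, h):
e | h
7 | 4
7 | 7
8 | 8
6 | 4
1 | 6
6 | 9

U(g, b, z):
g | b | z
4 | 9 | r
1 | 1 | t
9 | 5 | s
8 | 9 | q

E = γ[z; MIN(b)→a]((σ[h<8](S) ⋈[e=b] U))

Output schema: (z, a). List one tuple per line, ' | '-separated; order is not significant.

Subexpression sizes:
  S → 6
  σ[h<8](S) → 4
  U → 4
  (σ[h<8](S) ⋈[e=b] U) → 1
  γ[z; MIN(b)→a]((σ[h<8](S) ⋈[e=b] U)) → 1

== RESULT ==
z | a
t | 1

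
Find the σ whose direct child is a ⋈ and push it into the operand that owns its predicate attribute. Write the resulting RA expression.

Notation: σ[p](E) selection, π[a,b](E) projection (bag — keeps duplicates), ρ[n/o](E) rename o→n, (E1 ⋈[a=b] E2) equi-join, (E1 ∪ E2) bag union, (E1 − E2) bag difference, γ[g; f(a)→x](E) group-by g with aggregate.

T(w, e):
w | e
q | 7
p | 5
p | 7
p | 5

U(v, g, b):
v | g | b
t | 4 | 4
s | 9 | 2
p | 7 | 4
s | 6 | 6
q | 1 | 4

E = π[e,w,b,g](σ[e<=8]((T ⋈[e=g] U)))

σ filters on e, owned by the left side.
E' = π[e,w,b,g]((σ[e<=8](T) ⋈[e=g] U))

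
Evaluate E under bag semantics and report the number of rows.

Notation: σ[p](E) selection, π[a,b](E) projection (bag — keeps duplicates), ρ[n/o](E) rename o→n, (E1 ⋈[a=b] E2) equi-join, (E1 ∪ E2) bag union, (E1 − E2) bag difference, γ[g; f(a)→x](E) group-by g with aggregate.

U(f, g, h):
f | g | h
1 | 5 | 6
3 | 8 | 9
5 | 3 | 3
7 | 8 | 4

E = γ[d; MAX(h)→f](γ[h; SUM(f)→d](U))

Subexpression sizes:
  U → 4
  γ[h; SUM(f)→d](U) → 4
  γ[d; MAX(h)→f](γ[h; SUM(f)→d](U)) → 4

|E| = 4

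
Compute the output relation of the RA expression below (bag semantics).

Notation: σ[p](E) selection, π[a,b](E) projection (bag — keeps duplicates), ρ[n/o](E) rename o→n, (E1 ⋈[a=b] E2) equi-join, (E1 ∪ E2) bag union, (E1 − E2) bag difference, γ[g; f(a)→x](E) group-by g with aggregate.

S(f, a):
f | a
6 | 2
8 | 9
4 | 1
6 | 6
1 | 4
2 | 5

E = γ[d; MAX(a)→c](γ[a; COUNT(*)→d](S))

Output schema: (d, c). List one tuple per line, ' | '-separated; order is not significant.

Per-node cardinality:
  S → 6
  γ[a; COUNT(*)→d](S) → 6
  γ[d; MAX(a)→c](γ[a; COUNT(*)→d](S)) → 1

== RESULT ==
d | c
1 | 9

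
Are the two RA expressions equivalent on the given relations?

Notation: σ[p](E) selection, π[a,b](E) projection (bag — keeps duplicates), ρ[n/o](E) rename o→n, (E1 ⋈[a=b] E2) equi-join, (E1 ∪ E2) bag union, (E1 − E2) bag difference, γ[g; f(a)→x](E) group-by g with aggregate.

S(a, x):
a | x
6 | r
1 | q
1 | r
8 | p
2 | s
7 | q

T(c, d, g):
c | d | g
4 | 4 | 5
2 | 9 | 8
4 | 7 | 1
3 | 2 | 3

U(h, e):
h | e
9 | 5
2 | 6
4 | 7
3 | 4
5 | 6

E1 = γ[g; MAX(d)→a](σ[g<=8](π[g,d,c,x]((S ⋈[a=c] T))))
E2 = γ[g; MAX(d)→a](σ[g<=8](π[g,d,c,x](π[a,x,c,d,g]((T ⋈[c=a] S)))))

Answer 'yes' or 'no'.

E1 row counts bottom-up:
  S → 6
  T → 4
  (S ⋈[a=c] T) → 1
  π[g,d,c,x]((S ⋈[a=c] T)) → 1
  σ[g<=8](π[g,d,c,x]((S ⋈[a=c] T))) → 1
  γ[g; MAX(d)→a](σ[g<=8](π[g,d,c,x]((S ⋈[a=c] T)))) → 1
E2 row counts bottom-up:
  T → 4
  S → 6
  (T ⋈[c=a] S) → 1
  π[a,x,c,d,g]((T ⋈[c=a] S)) → 1
  π[g,d,c,x](π[a,x,c,d,g]((T ⋈[c=a] S))) → 1
  σ[g<=8](π[g,d,c,x](π[a,x,c,d,g]((T ⋈[c=a] S)))) → 1
  γ[g; MAX(d)→a](σ[g<=8](π[g,d,c,x](π[a,x,c,d,g]((T ⋈[c=a] S))))) → 1

E1 and E2 produce the same multiset:
g | a
8 | 9

yes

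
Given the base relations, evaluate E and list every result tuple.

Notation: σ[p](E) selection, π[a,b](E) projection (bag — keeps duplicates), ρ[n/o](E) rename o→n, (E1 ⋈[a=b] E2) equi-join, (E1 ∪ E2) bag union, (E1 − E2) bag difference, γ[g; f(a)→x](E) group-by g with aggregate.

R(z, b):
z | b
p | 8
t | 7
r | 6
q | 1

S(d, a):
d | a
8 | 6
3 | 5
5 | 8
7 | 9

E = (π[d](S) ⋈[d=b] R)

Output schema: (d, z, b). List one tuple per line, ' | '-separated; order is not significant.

Stepwise |·|:
  S → 4
  π[d](S) → 4
  R → 4
  (π[d](S) ⋈[d=b] R) → 2

== RESULT ==
d | z | b
7 | t | 7
8 | p | 8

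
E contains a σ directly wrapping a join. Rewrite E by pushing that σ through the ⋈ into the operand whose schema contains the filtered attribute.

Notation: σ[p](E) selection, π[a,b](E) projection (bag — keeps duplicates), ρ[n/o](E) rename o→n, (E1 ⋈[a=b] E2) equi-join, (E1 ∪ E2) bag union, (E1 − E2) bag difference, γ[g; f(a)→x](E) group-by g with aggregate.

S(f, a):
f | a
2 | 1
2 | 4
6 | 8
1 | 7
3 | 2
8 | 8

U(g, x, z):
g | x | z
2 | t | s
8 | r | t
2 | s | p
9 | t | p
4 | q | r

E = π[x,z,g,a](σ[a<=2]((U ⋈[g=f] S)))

σ filters on a, owned by the right side.
E' = π[x,z,g,a]((U ⋈[g=f] σ[a<=2](S)))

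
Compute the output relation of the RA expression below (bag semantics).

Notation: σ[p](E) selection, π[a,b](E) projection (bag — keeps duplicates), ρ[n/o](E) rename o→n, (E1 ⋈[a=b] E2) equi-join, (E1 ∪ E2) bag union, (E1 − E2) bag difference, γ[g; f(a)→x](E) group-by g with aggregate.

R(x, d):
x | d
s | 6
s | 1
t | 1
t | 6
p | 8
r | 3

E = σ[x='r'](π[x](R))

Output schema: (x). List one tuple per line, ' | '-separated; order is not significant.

Per-node cardinality:
  R → 6
  π[x](R) → 6
  σ[x='r'](π[x](R)) → 1

== RESULT ==
x
r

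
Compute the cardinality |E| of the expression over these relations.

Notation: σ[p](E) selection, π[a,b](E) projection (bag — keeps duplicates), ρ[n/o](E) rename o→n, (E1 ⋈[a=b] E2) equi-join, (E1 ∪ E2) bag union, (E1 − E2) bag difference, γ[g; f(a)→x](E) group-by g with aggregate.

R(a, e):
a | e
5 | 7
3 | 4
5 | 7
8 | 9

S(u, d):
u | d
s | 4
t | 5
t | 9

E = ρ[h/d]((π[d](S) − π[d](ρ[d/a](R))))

Subexpression sizes:
  S → 3
  π[d](S) → 3
  R → 4
  ρ[d/a](R) → 4
  π[d](ρ[d/a](R)) → 4
  (π[d](S) − π[d](ρ[d/a](R))) → 2
  ρ[h/d]((π[d](S) − π[d](ρ[d/a](R)))) → 2

|E| = 2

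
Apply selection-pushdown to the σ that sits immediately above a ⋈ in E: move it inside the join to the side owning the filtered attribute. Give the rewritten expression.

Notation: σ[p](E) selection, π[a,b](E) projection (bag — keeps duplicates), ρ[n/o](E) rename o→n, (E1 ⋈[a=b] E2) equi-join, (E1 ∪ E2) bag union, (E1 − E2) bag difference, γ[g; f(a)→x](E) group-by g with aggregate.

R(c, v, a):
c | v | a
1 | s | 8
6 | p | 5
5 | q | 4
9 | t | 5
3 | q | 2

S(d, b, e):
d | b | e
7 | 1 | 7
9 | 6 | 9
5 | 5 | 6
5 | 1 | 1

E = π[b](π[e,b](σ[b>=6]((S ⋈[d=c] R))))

σ filters on b, owned by the left side.
E' = π[b](π[e,b]((σ[b>=6](S) ⋈[d=c] R)))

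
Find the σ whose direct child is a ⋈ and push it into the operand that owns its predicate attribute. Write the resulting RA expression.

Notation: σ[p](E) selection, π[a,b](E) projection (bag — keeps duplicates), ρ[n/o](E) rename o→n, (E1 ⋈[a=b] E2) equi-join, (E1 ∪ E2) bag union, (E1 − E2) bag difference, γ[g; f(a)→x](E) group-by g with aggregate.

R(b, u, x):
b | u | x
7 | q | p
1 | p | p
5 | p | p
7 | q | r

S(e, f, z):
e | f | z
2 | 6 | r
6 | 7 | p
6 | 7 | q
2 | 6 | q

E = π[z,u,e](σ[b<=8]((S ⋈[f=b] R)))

σ filters on b, owned by the right side.
E' = π[z,u,e]((S ⋈[f=b] σ[b<=8](R)))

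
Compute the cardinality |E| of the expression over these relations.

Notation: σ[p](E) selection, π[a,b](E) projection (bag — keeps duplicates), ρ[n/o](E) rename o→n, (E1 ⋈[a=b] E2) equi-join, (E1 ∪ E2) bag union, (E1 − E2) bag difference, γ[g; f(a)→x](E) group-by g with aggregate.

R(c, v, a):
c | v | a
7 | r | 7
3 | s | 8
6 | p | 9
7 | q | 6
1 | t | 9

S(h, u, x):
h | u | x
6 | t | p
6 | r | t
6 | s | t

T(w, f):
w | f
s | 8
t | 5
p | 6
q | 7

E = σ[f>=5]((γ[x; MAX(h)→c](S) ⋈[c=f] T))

Subexpression sizes:
  S → 3
  γ[x; MAX(h)→c](S) → 2
  T → 4
  (γ[x; MAX(h)→c](S) ⋈[c=f] T) → 2
  σ[f>=5]((γ[x; MAX(h)→c](S) ⋈[c=f] T)) → 2

|E| = 2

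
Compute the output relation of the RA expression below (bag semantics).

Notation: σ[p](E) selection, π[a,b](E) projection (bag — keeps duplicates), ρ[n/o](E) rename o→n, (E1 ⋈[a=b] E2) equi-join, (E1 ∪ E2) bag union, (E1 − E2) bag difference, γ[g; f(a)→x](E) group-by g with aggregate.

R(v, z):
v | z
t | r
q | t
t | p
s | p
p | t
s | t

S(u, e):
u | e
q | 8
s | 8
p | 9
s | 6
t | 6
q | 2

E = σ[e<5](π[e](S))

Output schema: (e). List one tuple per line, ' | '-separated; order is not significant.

Stepwise |·|:
  S → 6
  π[e](S) → 6
  σ[e<5](π[e](S)) → 1

== RESULT ==
e
2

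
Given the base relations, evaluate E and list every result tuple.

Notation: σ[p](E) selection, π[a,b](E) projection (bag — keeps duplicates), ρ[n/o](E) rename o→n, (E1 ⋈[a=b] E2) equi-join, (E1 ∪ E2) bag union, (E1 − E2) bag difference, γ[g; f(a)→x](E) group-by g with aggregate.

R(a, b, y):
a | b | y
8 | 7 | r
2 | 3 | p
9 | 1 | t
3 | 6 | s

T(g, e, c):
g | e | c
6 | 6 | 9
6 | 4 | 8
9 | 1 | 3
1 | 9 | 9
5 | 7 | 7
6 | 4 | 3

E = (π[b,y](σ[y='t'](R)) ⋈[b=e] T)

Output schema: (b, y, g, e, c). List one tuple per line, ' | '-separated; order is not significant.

Row counts bottom-up:
  R → 4
  σ[y='t'](R) → 1
  π[b,y](σ[y='t'](R)) → 1
  T → 6
  (π[b,y](σ[y='t'](R)) ⋈[b=e] T) → 1

== RESULT ==
b | y | g | e | c
1 | t | 9 | 1 | 3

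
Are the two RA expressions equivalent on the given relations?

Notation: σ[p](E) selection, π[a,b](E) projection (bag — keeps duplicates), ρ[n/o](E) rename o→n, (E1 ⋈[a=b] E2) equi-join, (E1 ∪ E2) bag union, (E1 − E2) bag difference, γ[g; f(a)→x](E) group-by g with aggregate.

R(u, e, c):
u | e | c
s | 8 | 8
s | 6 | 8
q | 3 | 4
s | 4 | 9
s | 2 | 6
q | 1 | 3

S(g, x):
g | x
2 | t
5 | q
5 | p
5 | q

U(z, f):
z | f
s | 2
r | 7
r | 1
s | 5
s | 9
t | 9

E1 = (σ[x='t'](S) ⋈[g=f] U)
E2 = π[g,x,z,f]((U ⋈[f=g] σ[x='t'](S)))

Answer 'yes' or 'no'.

E1 per-node cardinality:
  S → 4
  σ[x='t'](S) → 1
  U → 6
  (σ[x='t'](S) ⋈[g=f] U) → 1
E2 per-node cardinality:
  U → 6
  S → 4
  σ[x='t'](S) → 1
  (U ⋈[f=g] σ[x='t'](S)) → 1
  π[g,x,z,f]((U ⋈[f=g] σ[x='t'](S))) → 1

E1 and E2 produce the same multiset:
g | x | z | f
2 | t | s | 2

yes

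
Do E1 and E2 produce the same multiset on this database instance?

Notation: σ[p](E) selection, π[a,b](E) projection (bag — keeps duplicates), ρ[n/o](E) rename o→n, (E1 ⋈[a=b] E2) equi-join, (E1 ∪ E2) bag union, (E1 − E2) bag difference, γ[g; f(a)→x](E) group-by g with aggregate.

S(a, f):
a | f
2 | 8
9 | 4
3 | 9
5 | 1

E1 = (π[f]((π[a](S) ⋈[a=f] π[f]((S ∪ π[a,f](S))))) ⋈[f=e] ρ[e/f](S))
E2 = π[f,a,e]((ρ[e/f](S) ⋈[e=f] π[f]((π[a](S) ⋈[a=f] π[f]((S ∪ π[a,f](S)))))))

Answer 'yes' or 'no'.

E1 per-node cardinality:
  S → 4
  π[a](S) → 4
  S → 4
  S → 4
  π[a,f](S) → 4
  (S ∪ π[a,f](S)) → 8
  π[f]((S ∪ π[a,f](S))) → 8
  (π[a](S) ⋈[a=f] π[f]((S ∪ π[a,f](S)))) → 2
  π[f]((π[a](S) ⋈[a=f] π[f]((S ∪ π[a,f](S))))) → 2
  S → 4
  ρ[e/f](S) → 4
  (π[f]((π[a](S) ⋈[a=f] π[f]((S ∪ π[a,f](S))))) ⋈[f=e] ρ[e/f](S)) → 2
E2 per-node cardinality:
  S → 4
  ρ[e/f](S) → 4
  S → 4
  π[a](S) → 4
  S → 4
  S → 4
  π[a,f](S) → 4
  (S ∪ π[a,f](S)) → 8
  π[f]((S ∪ π[a,f](S))) → 8
  (π[a](S) ⋈[a=f] π[f]((S ∪ π[a,f](S)))) → 2
  π[f]((π[a](S) ⋈[a=f] π[f]((S ∪ π[a,f](S))))) → 2
  (ρ[e/f](S) ⋈[e=f] π[f]((π[a](S) ⋈[a=f] π[f]((S ∪ π[a,f](S)))))) → 2
  π[f,a,e]((ρ[e/f](S) ⋈[e=f] π[f]((π[a](S) ⋈[a=f] π[f]((S ∪ π[a,f](S))))))) → 2

E1 and E2 produce the same multiset:
f | a | e
9 | 3 | 9
9 | 3 | 9

yes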